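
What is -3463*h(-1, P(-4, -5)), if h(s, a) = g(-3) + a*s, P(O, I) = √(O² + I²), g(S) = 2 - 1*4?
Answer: 6926 + 3463*√41 ≈ 29100.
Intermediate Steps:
g(S) = -2 (g(S) = 2 - 4 = -2)
P(O, I) = √(I² + O²)
h(s, a) = -2 + a*s
-3463*h(-1, P(-4, -5)) = -3463*(-2 + √((-5)² + (-4)²)*(-1)) = -3463*(-2 + √(25 + 16)*(-1)) = -3463*(-2 + √41*(-1)) = -3463*(-2 - √41) = 6926 + 3463*√41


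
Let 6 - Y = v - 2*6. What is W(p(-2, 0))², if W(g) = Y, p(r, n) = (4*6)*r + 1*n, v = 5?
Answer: 169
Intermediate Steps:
p(r, n) = n + 24*r (p(r, n) = 24*r + n = n + 24*r)
Y = 13 (Y = 6 - (5 - 2*6) = 6 - (5 - 12) = 6 - 1*(-7) = 6 + 7 = 13)
W(g) = 13
W(p(-2, 0))² = 13² = 169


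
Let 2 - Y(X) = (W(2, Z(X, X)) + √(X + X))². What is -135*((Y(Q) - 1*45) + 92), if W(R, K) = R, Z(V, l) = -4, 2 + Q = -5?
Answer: -7965 + 540*I*√14 ≈ -7965.0 + 2020.5*I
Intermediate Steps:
Q = -7 (Q = -2 - 5 = -7)
Y(X) = 2 - (2 + √2*√X)² (Y(X) = 2 - (2 + √(X + X))² = 2 - (2 + √(2*X))² = 2 - (2 + √2*√X)²)
-135*((Y(Q) - 1*45) + 92) = -135*(((2 - (2 + √2*√(-7))²) - 1*45) + 92) = -135*(((2 - (2 + √2*(I*√7))²) - 45) + 92) = -135*(((2 - (2 + I*√14)²) - 45) + 92) = -135*((-43 - (2 + I*√14)²) + 92) = -135*(49 - (2 + I*√14)²) = -6615 + 135*(2 + I*√14)²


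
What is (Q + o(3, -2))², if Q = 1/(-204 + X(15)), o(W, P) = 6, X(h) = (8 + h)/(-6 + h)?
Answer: 118135161/3286969 ≈ 35.940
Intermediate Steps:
X(h) = (8 + h)/(-6 + h)
Q = -9/1813 (Q = 1/(-204 + (8 + 15)/(-6 + 15)) = 1/(-204 + 23/9) = 1/(-1813/9) = -9/1813 ≈ -0.0049642)
(Q + o(3, -2))² = (-9/1813 + 6)² = (10869/1813)² = 118135161/3286969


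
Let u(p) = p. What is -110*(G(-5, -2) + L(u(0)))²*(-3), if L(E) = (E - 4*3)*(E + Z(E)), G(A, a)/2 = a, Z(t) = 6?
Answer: 1906080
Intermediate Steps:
G(A, a) = 2*a
L(E) = (-12 + E)*(6 + E) (L(E) = (E - 4*3)*(E + 6) = (E - 12)*(6 + E) = (-12 + E)*(6 + E))
-110*(G(-5, -2) + L(u(0)))²*(-3) = -110*(2*(-2) + (-72 + 0² - 6*0))²*(-3) = -110*(-4 + (-72 + 0 + 0))²*(-3) = -110*(-4 - 72)²*(-3) = -110*(-76)²*(-3) = -635360*(-3) = -110*(-17328) = 1906080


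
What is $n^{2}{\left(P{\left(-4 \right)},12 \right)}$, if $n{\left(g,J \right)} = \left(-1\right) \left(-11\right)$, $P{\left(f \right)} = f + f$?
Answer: $121$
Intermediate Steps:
$P{\left(f \right)} = 2 f$
$n{\left(g,J \right)} = 11$
$n^{2}{\left(P{\left(-4 \right)},12 \right)} = 11^{2} = 121$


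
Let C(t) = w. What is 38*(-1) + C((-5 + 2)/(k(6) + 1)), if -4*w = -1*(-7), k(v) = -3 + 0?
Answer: -159/4 ≈ -39.750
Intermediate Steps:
k(v) = -3
w = -7/4 (w = -(-1)*(-7)/4 = -1/4*7 = -7/4 ≈ -1.7500)
C(t) = -7/4
38*(-1) + C((-5 + 2)/(k(6) + 1)) = 38*(-1) - 7/4 = -38 - 7/4 = -159/4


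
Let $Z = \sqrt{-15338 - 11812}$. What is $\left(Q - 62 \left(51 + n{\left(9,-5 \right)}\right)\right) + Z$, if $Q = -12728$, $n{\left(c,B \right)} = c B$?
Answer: $-13100 + 5 i \sqrt{1086} \approx -13100.0 + 164.77 i$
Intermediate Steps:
$n{\left(c,B \right)} = B c$
$Z = 5 i \sqrt{1086}$ ($Z = \sqrt{-27150} = 5 i \sqrt{1086} \approx 164.77 i$)
$\left(Q - 62 \left(51 + n{\left(9,-5 \right)}\right)\right) + Z = \left(-12728 - 62 \left(51 - 45\right)\right) + 5 i \sqrt{1086} = \left(-12728 - 372\right) + 5 i \sqrt{1086} = -13100 + 5 i \sqrt{1086}$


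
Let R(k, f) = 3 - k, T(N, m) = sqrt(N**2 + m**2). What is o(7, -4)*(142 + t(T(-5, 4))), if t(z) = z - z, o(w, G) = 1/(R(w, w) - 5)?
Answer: -142/9 ≈ -15.778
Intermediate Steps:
o(w, G) = 1/(-2 - w) (o(w, G) = 1/((3 - w) - 5) = 1/(-2 - w))
t(z) = 0
o(7, -4)*(142 + t(T(-5, 4))) = (-1/(2 + 7))*(142 + 0) = -1/9*142 = -142/9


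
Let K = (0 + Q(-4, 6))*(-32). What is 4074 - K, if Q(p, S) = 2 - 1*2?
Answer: 4074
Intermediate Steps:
Q(p, S) = 0 (Q(p, S) = 2 - 2 = 0)
K = 0 (K = (0 + 0)*(-32) = 0*(-32) = 0)
4074 - K = 4074 - 1*0 = 4074 + 0 = 4074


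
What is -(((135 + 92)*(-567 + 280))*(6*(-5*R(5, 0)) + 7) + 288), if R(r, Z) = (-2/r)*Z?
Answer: 455755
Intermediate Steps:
R(r, Z) = -2*Z/r
-(((135 + 92)*(-567 + 280))*(6*(-5*R(5, 0)) + 7) + 288) = -(((135 + 92)*(-567 + 280))*(6*(-(-10)*0/5) + 7) + 288) = -((227*(-287))*(6*(-(-10)*0/5) + 7) + 288) = -(-65149*(6*(-5*0) + 7) + 288) = -(-65149*(6*0 + 7) + 288) = -(-65149*(0 + 7) + 288) = -(-65149*7 + 288) = -(-456043 + 288) = -1*(-455755) = 455755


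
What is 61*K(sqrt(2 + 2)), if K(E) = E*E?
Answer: 244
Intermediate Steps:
K(E) = E**2
61*K(sqrt(2 + 2)) = 61*(sqrt(2 + 2))**2 = 61*(sqrt(4))**2 = 61*2**2 = 61*4 = 244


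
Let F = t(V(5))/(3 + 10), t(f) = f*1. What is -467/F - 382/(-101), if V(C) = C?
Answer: -611261/505 ≈ -1210.4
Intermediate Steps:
t(f) = f
F = 5/13 (F = 5/(3 + 10) = 5/13 ≈ 0.38462)
-467/F - 382/(-101) = -467/5/13 - 382/(-101) = -467*13/5 - 382*(-1/101) = -6071/5 + 382/101 = -611261/505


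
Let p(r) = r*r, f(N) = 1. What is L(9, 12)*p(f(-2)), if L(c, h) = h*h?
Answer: 144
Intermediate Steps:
L(c, h) = h²
p(r) = r²
L(9, 12)*p(f(-2)) = 12²*1² = 144*1 = 144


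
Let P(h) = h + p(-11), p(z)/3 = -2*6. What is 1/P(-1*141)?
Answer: -1/177 ≈ -0.0056497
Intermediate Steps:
p(z) = -36 (p(z) = 3*(-2*6) = 3*(-12) = -36)
P(h) = -36 + h (P(h) = h - 36 = -36 + h)
1/P(-1*141) = 1/(-36 - 1*141) = 1/(-36 - 141) = 1/(-177) = -1/177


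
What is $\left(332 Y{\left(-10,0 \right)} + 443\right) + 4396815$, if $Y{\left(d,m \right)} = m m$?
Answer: $4397258$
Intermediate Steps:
$Y{\left(d,m \right)} = m^{2}$
$\left(332 Y{\left(-10,0 \right)} + 443\right) + 4396815 = \left(332 \cdot 0^{2} + 443\right) + 4396815 = \left(332 \cdot 0 + 443\right) + 4396815 = \left(0 + 443\right) + 4396815 = 443 + 4396815 = 4397258$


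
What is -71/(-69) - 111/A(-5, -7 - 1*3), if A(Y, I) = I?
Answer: 8369/690 ≈ 12.129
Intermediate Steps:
-71/(-69) - 111/A(-5, -7 - 1*3) = -71/(-69) - 111/(-7 - 1*3) = -71*(-1/69) - 111/(-7 - 3) = 71/69 - 111/(-10) = 71/69 - 111*(-⅒) = 71/69 + 111/10 = 8369/690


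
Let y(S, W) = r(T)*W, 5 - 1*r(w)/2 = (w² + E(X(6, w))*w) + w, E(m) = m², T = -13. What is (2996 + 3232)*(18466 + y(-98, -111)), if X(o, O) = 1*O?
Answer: -2713826088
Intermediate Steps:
X(o, O) = O
r(w) = 10 - 2*w - 2*w² - 2*w³ (r(w) = 10 - 2*((w² + w²*w) + w) = 10 - 2*((w² + w³) + w) = 10 - 2*(w + w² + w³) = 10 + (-2*w - 2*w² - 2*w³) = 10 - 2*w - 2*w² - 2*w³)
y(S, W) = 4092*W (y(S, W) = (10 - 2*(-13) - 2*(-13)² - 2*(-13)³)*W = (10 + 26 - 2*169 - 2*(-2197))*W = (10 + 26 - 338 + 4394)*W = 4092*W)
(2996 + 3232)*(18466 + y(-98, -111)) = (2996 + 3232)*(18466 + 4092*(-111)) = 6228*(18466 - 454212) = 6228*(-435746) = -2713826088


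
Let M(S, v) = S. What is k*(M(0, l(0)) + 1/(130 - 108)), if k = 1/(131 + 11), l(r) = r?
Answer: 1/3124 ≈ 0.00032010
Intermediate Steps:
k = 1/142 ≈ 0.0070423
k*(M(0, l(0)) + 1/(130 - 108)) = (0 + 1/(130 - 108))/142 = (0 + 1/22)/142 = (1/142)*(1/22) = 1/3124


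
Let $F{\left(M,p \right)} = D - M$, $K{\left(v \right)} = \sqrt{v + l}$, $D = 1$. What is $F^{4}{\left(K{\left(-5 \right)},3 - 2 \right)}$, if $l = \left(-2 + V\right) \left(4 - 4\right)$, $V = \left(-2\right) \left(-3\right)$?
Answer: $\left(1 - i \sqrt{5}\right)^{4} \approx -4.0 + 35.777 i$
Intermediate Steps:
$V = 6$
$l = 0$ ($l = \left(-2 + 6\right) \left(4 - 4\right) = 4 \cdot 0 = 0$)
$K{\left(v \right)} = \sqrt{v}$ ($K{\left(v \right)} = \sqrt{v + 0} = \sqrt{v}$)
$F{\left(M,p \right)} = 1 - M$
$F^{4}{\left(K{\left(-5 \right)},3 - 2 \right)} = \left(1 - \sqrt{-5}\right)^{4} = \left(1 - i \sqrt{5}\right)^{4}$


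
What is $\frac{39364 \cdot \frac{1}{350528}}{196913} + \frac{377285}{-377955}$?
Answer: $- \frac{1302076194476281}{1304389226289456} \approx -0.99823$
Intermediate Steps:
$\frac{39364 \cdot \frac{1}{350528}}{196913} + \frac{377285}{-377955} = 39364 \cdot \frac{1}{350528} \cdot \frac{1}{196913} + 377285 \left(- \frac{1}{377955}\right) = \frac{9841}{87632} \cdot \frac{1}{196913} - \frac{75457}{75591} = \frac{9841}{17255880016} - \frac{75457}{75591} = - \frac{1302076194476281}{1304389226289456}$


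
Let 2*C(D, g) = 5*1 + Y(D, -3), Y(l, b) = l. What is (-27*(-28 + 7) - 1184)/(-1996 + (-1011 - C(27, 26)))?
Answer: 617/3023 ≈ 0.20410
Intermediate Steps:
C(D, g) = 5/2 + D/2 (C(D, g) = (5*1 + D)/2 = (5 + D)/2 = 5/2 + D/2)
(-27*(-28 + 7) - 1184)/(-1996 + (-1011 - C(27, 26))) = (-27*(-28 + 7) - 1184)/(-1996 + (-1011 - (5/2 + (½)*27))) = (-27*(-21) - 1184)/(-1996 + (-1011 - (5/2 + 27/2))) = (567 - 1184)/(-1996 + (-1011 - 1*16)) = -617/(-1996 + (-1011 - 16)) = -617/(-1996 - 1027) = -617/(-3023) = -617*(-1/3023) = 617/3023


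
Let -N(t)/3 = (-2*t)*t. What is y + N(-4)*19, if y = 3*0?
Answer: 1824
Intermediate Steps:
N(t) = 6*t² (N(t) = -3*(-2*t)*t = -(-6)*t² = 6*t²)
y = 0
y + N(-4)*19 = 0 + (6*(-4)²)*19 = 0 + (6*16)*19 = 0 + 96*19 = 0 + 1824 = 1824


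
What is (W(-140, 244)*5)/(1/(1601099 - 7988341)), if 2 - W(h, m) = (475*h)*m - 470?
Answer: -518212017351120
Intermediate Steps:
W(h, m) = 472 - 475*h*m (W(h, m) = 2 - ((475*h)*m - 470) = 2 - (475*h*m - 470) = 2 - (-470 + 475*h*m) = 2 + (470 - 475*h*m) = 472 - 475*h*m)
(W(-140, 244)*5)/(1/(1601099 - 7988341)) = ((472 - 475*(-140)*244)*5)/(1/(1601099 - 7988341)) = ((472 + 16226000)*5)/(1/(-6387242)) = (16226472*5)/(-1/6387242) = 81132360*(-6387242) = -518212017351120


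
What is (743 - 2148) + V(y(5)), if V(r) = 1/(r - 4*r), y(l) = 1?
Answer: -4216/3 ≈ -1405.3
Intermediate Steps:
V(r) = -1/(3*r) (V(r) = 1/(-3*r) = -1/(3*r))
(743 - 2148) + V(y(5)) = (743 - 2148) - ⅓/1 = -1405 - ⅓*1 = -1405 - ⅓ = -4216/3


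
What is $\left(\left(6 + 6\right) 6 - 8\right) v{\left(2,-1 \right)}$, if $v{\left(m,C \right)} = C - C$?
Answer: $0$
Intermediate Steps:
$v{\left(m,C \right)} = 0$
$\left(\left(6 + 6\right) 6 - 8\right) v{\left(2,-1 \right)} = \left(\left(6 + 6\right) 6 - 8\right) 0 = \left(12 \cdot 6 - 8\right) 0 = \left(72 - 8\right) 0 = 64 \cdot 0 = 0$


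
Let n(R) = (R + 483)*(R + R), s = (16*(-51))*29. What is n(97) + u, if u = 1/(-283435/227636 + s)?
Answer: 606152186644644/5387061739 ≈ 1.1252e+5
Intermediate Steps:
s = -23664 (s = -816*29 = -23664)
n(R) = 2*R*(483 + R) (n(R) = (483 + R)*(2*R) = 2*R*(483 + R))
u = -227636/5387061739 (u = 1/(-283435/227636 - 23664) = 1/(-5387061739/227636) = -227636/5387061739 ≈ -4.2256e-5)
n(97) + u = 2*97*(483 + 97) - 227636/5387061739 = 2*97*580 - 227636/5387061739 = 112520 - 227636/5387061739 = 606152186644644/5387061739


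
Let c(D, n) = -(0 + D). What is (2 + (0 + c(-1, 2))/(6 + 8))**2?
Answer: 841/196 ≈ 4.2908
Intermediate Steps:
c(D, n) = -D
(2 + (0 + c(-1, 2))/(6 + 8))**2 = (2 + (0 - 1*(-1))/(6 + 8))**2 = (2 + (0 + 1)/14)**2 = (2 + 1*(1/14))**2 = (2 + 1/14)**2 = (29/14)**2 = 841/196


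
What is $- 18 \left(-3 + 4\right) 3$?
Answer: $-54$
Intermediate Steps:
$- 18 \left(-3 + 4\right) 3 = - 18 \cdot 1 \cdot 3 = \left(-18\right) 3 = -54$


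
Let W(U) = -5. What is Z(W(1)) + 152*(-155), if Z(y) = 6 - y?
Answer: -23549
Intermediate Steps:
Z(W(1)) + 152*(-155) = (6 - 1*(-5)) + 152*(-155) = (6 + 5) - 23560 = 11 - 23560 = -23549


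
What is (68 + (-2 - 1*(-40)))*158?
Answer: 16748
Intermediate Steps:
(68 + (-2 - 1*(-40)))*158 = (68 + (-2 + 40))*158 = (68 + 38)*158 = 106*158 = 16748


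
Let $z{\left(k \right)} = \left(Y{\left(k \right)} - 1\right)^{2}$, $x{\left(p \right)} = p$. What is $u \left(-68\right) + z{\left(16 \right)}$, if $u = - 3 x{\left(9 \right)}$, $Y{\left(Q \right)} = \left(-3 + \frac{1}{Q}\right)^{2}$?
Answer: $\frac{124138305}{65536} \approx 1894.2$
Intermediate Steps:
$z{\left(k \right)} = \left(-1 + \frac{\left(-1 + 3 k\right)^{2}}{k^{2}}\right)^{2}$ ($z{\left(k \right)} = \left(\frac{\left(-1 + 3 k\right)^{2}}{k^{2}} - 1\right)^{2} = \left(-1 + \frac{\left(-1 + 3 k\right)^{2}}{k^{2}}\right)^{2}$)
$u = -27$ ($u = \left(-3\right) 9 = -27$)
$u \left(-68\right) + z{\left(16 \right)} = \left(-27\right) \left(-68\right) + \frac{\left(16^{2} - \left(-1 + 3 \cdot 16\right)^{2}\right)^{2}}{65536} = 1836 + \frac{\left(256 - \left(-1 + 48\right)^{2}\right)^{2}}{65536} = 1836 + \frac{\left(256 - 47^{2}\right)^{2}}{65536} = 1836 + \frac{\left(256 - 2209\right)^{2}}{65536} = 1836 + \frac{\left(-1953\right)^{2}}{65536} = 1836 + \frac{1}{65536} \cdot 3814209 = 1836 + \frac{3814209}{65536} = \frac{124138305}{65536}$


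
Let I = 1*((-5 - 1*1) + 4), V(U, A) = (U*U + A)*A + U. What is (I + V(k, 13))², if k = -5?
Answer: 237169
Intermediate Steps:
V(U, A) = U + A*(A + U²) (V(U, A) = (U² + A)*A + U = (A + U²)*A + U = A*(A + U²) + U = U + A*(A + U²))
I = -2 (I = 1*((-5 - 1) + 4) = 1*(-6 + 4) = 1*(-2) = -2)
(I + V(k, 13))² = (-2 + (-5 + 13² + 13*(-5)²))² = (-2 + (-5 + 169 + 13*25))² = (-2 + (-5 + 169 + 325))² = (-2 + 489)² = 487² = 237169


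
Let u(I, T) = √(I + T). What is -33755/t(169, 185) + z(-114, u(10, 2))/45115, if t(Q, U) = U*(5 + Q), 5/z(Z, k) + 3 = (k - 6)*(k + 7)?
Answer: -21868294825/20854336566 - 2*√3/9717771 ≈ -1.0486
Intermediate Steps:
z(Z, k) = 5/(-3 + (-6 + k)*(7 + k)) (z(Z, k) = 5/(-3 + (k - 6)*(k + 7)) = 5/(-3 + (-6 + k)*(7 + k)))
-33755/t(169, 185) + z(-114, u(10, 2))/45115 = -33755*1/(185*(5 + 169)) + (5/(-45 + √(10 + 2) + (√(10 + 2))²))/45115 = -33755/(185*174) + (5/(-45 + √12 + (√12)²))*(1/45115) = -33755/32190 + (5/(-45 + 2*√3 + (2*√3)²))*(1/45115) = -33755*1/32190 + (5/(-45 + 2*√3 + 12))*(1/45115) = -6751/6438 + (5/(-33 + 2*√3))*(1/45115) = -6751/6438 + 1/(9023*(-33 + 2*√3))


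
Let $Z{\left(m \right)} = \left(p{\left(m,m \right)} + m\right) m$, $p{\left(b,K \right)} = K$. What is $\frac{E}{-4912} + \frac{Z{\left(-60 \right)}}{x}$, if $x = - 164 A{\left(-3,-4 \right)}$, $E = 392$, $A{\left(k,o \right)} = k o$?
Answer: $- \frac{94109}{25174} \approx -3.7383$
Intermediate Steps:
$Z{\left(m \right)} = 2 m^{2}$ ($Z{\left(m \right)} = \left(m + m\right) m = 2 m m = 2 m^{2}$)
$x = -1968$ ($x = - 164 \left(\left(-3\right) \left(-4\right)\right) = - 164 \cdot 12 = \left(-1\right) 1968 = -1968$)
$\frac{E}{-4912} + \frac{Z{\left(-60 \right)}}{x} = \frac{392}{-4912} + \frac{2 \left(-60\right)^{2}}{-1968} = 392 \left(- \frac{1}{4912}\right) + 2 \cdot 3600 \left(- \frac{1}{1968}\right) = - \frac{49}{614} + 7200 \left(- \frac{1}{1968}\right) = - \frac{49}{614} - \frac{150}{41} = - \frac{94109}{25174}$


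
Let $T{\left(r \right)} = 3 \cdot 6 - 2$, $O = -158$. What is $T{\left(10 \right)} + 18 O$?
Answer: $-2828$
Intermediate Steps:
$T{\left(r \right)} = 16$ ($T{\left(r \right)} = 18 - 2 = 16$)
$T{\left(10 \right)} + 18 O = 16 + 18 \left(-158\right) = 16 - 2844 = -2828$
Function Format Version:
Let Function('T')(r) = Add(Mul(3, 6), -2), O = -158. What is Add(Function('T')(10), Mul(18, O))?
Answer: -2828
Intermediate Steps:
Function('T')(r) = 16 (Function('T')(r) = Add(18, -2) = 16)
Add(Function('T')(10), Mul(18, O)) = Add(16, Mul(18, -158)) = Add(16, -2844) = -2828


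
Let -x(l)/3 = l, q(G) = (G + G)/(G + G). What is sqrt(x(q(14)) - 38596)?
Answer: 11*I*sqrt(319) ≈ 196.47*I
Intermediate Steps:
q(G) = 1 (q(G) = (2*G)/((2*G)) = (2*G)*(1/(2*G)) = 1)
x(l) = -3*l
sqrt(x(q(14)) - 38596) = sqrt(-3*1 - 38596) = sqrt(-3 - 38596) = sqrt(-38599) = 11*I*sqrt(319)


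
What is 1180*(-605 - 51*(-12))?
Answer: 8260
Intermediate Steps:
1180*(-605 - 51*(-12)) = 1180*(-605 + 612) = 1180*7 = 8260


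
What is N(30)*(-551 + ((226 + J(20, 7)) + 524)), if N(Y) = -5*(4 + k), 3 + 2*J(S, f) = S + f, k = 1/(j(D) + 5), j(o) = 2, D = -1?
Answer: -30595/7 ≈ -4370.7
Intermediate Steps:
k = ⅐ (k = 1/(2 + 5) = 1/7 = ⅐ ≈ 0.14286)
J(S, f) = -3/2 + S/2 + f/2 (J(S, f) = -3/2 + (S + f)/2 = -3/2 + (S/2 + f/2) = -3/2 + S/2 + f/2)
N(Y) = -145/7 (N(Y) = -5*(4 + ⅐) = -5*29/7 = -145/7)
N(30)*(-551 + ((226 + J(20, 7)) + 524)) = -145*(-551 + ((226 + (-3/2 + (½)*20 + (½)*7)) + 524))/7 = -145*(-551 + ((226 + (-3/2 + 10 + 7/2)) + 524))/7 = -145*(-551 + ((226 + 12) + 524))/7 = -145*(-551 + (238 + 524))/7 = -145*(-551 + 762)/7 = -145/7*211 = -30595/7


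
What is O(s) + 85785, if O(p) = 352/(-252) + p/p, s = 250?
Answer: 5404430/63 ≈ 85785.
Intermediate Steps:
O(p) = -25/63 (O(p) = 352*(-1/252) + 1 = -88/63 + 1 = -25/63)
O(s) + 85785 = -25/63 + 85785 = 5404430/63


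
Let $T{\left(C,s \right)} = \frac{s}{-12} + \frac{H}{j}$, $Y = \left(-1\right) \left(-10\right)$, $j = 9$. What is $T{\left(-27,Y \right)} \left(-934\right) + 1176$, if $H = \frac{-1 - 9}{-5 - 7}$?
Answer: $\frac{50432}{27} \approx 1867.9$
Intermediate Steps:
$H = \frac{5}{6}$ ($H = - \frac{10}{-12} = \left(-10\right) \left(- \frac{1}{12}\right) = \frac{5}{6} \approx 0.83333$)
$Y = 10$
$T{\left(C,s \right)} = \frac{5}{54} - \frac{s}{12}$ ($T{\left(C,s \right)} = \frac{s}{-12} + \frac{5}{6 \cdot 9} = s \left(- \frac{1}{12}\right) + \frac{5}{6} \cdot \frac{1}{9} = - \frac{s}{12} + \frac{5}{54} = \frac{5}{54} - \frac{s}{12}$)
$T{\left(-27,Y \right)} \left(-934\right) + 1176 = \left(\frac{5}{54} - \frac{5}{6}\right) \left(-934\right) + 1176 = \left(- \frac{20}{27}\right) \left(-934\right) + 1176 = \frac{18680}{27} + 1176 = \frac{50432}{27}$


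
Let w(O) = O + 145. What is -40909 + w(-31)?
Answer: -40795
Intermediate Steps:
w(O) = 145 + O
-40909 + w(-31) = -40909 + (145 - 31) = -40909 + 114 = -40795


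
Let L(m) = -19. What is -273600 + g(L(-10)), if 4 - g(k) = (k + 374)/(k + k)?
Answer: -10396293/38 ≈ -2.7359e+5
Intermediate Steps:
g(k) = 4 - (374 + k)/(2*k) (g(k) = 4 - (k + 374)/(k + k) = 4 - (374 + k)/(2*k))
-273600 + g(L(-10)) = -273600 + (7/2 - 187/(-19)) = -273600 + (7/2 - 187*(-1/19)) = -273600 + (7/2 + 187/19) = -273600 + 507/38 = -10396293/38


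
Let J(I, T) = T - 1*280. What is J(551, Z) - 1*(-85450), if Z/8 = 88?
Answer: 85874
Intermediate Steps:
Z = 704 (Z = 8*88 = 704)
J(I, T) = -280 + T (J(I, T) = T - 280 = -280 + T)
J(551, Z) - 1*(-85450) = (-280 + 704) - 1*(-85450) = 424 + 85450 = 85874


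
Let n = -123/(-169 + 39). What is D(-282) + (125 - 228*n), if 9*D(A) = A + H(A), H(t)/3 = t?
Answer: -42131/195 ≈ -216.06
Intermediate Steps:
n = 123/130 (n = -123/(-130) = -123*(-1/130) = 123/130 ≈ 0.94615)
H(t) = 3*t
D(A) = 4*A/9 (D(A) = (A + 3*A)/9 = (4*A)/9 = 4*A/9)
D(-282) + (125 - 228*n) = (4/9)*(-282) + (125 - 228*123/130) = -376/3 + (125 - 14022/65) = -376/3 - 5897/65 = -42131/195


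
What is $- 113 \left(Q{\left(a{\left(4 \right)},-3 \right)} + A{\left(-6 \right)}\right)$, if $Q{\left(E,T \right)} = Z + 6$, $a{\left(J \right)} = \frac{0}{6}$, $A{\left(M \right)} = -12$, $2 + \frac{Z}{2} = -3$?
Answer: $1808$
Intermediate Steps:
$Z = -10$ ($Z = -4 + 2 \left(-3\right) = -4 - 6 = -10$)
$a{\left(J \right)} = 0$ ($a{\left(J \right)} = 0 \cdot \frac{1}{6} = 0$)
$Q{\left(E,T \right)} = -4$ ($Q{\left(E,T \right)} = -10 + 6 = -4$)
$- 113 \left(Q{\left(a{\left(4 \right)},-3 \right)} + A{\left(-6 \right)}\right) = - 113 \left(-4 - 12\right) = \left(-113\right) \left(-16\right) = 1808$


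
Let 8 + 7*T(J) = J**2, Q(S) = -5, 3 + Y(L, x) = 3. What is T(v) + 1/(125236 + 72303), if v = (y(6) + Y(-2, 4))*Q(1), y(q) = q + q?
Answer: 709560095/1382773 ≈ 513.14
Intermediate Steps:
Y(L, x) = 0 (Y(L, x) = -3 + 3 = 0)
y(q) = 2*q
v = -60 (v = (2*6 + 0)*(-5) = (12 + 0)*(-5) = 12*(-5) = -60)
T(J) = -8/7 + J**2/7
T(v) + 1/(125236 + 72303) = (-8/7 + (1/7)*(-60)**2) + 1/(125236 + 72303) = (-8/7 + (1/7)*3600) + 1/197539 = (-8/7 + 3600/7) + 1/197539 = 3592/7 + 1/197539 = 709560095/1382773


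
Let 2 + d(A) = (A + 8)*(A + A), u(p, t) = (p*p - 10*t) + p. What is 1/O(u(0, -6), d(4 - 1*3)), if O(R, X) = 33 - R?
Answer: -1/27 ≈ -0.037037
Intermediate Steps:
u(p, t) = p + p² - 10*t (u(p, t) = (p² - 10*t) + p = p + p² - 10*t)
d(A) = -2 + 2*A*(8 + A) (d(A) = -2 + (A + 8)*(A + A) = -2 + (8 + A)*(2*A) = -2 + 2*A*(8 + A))
1/O(u(0, -6), d(4 - 1*3)) = 1/(33 - (0 + 0² - 10*(-6))) = 1/(33 - (0 + 0 + 60)) = 1/(33 - 1*60) = 1/(33 - 60) = 1/(-27) = -1/27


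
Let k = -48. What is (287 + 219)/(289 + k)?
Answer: 506/241 ≈ 2.0996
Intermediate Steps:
(287 + 219)/(289 + k) = (287 + 219)/(289 - 48) = 506/241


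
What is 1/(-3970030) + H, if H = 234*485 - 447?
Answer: 448784101289/3970030 ≈ 1.1304e+5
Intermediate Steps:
H = 113043 (H = 113490 - 447 = 113043)
1/(-3970030) + H = 1/(-3970030) + 113043 = -1/3970030 + 113043 = 448784101289/3970030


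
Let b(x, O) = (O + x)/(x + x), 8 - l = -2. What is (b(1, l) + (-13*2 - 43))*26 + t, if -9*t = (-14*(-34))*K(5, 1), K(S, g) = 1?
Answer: -15335/9 ≈ -1703.9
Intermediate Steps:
l = 10 (l = 8 - 1*(-2) = 8 + 2 = 10)
b(x, O) = (O + x)/(2*x) (b(x, O) = (O + x)/((2*x)) = (O + x)*(1/(2*x)) = (O + x)/(2*x))
t = -476/9 (t = -(-14*(-34))/9 = -476/9 ≈ -52.889)
(b(1, l) + (-13*2 - 43))*26 + t = ((1/2)*(10 + 1)/1 + (-13*2 - 43))*26 - 476/9 = ((1/2)*1*11 + (-26 - 43))*26 - 476/9 = (11/2 - 69)*26 - 476/9 = -127/2*26 - 476/9 = -1651 - 476/9 = -15335/9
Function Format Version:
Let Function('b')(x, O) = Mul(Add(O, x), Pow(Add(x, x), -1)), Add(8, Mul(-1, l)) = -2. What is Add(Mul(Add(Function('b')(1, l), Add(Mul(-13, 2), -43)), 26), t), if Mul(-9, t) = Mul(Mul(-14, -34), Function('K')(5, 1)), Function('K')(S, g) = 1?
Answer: Rational(-15335, 9) ≈ -1703.9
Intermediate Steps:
l = 10 (l = Add(8, Mul(-1, -2)) = Add(8, 2) = 10)
Function('b')(x, O) = Mul(Rational(1, 2), Pow(x, -1), Add(O, x)) (Function('b')(x, O) = Mul(Add(O, x), Pow(Mul(2, x), -1)) = Mul(Add(O, x), Mul(Rational(1, 2), Pow(x, -1))) = Mul(Rational(1, 2), Pow(x, -1), Add(O, x)))
t = Rational(-476, 9) (t = Mul(Rational(-1, 9), Mul(Mul(-14, -34), 1)) = Mul(Rational(-1, 9), Mul(476, 1)) = Mul(Rational(-1, 9), 476) = Rational(-476, 9) ≈ -52.889)
Add(Mul(Add(Function('b')(1, l), Add(Mul(-13, 2), -43)), 26), t) = Add(Mul(Add(Mul(Rational(1, 2), Pow(1, -1), Add(10, 1)), Add(Mul(-13, 2), -43)), 26), Rational(-476, 9)) = Add(Mul(Add(Mul(Rational(1, 2), 1, 11), Add(-26, -43)), 26), Rational(-476, 9)) = Add(Mul(Add(Rational(11, 2), -69), 26), Rational(-476, 9)) = Add(Mul(Rational(-127, 2), 26), Rational(-476, 9)) = Add(-1651, Rational(-476, 9)) = Rational(-15335, 9)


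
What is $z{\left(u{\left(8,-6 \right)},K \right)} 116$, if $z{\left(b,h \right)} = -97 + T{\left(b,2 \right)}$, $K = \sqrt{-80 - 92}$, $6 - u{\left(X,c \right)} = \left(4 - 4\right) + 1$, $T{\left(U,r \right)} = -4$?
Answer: $-11716$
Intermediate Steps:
$u{\left(X,c \right)} = 5$ ($u{\left(X,c \right)} = 6 - \left(\left(4 - 4\right) + 1\right) = 6 - \left(0 + 1\right) = 6 - 1 = 5$)
$K = 2 i \sqrt{43}$ ($K = \sqrt{-172} = 2 i \sqrt{43} \approx 13.115 i$)
$z{\left(b,h \right)} = -101$ ($z{\left(b,h \right)} = -97 - 4 = -101$)
$z{\left(u{\left(8,-6 \right)},K \right)} 116 = \left(-101\right) 116 = -11716$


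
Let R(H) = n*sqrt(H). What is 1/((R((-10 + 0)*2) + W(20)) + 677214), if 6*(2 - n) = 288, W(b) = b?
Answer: 338617/229322966538 + 23*I*sqrt(5)/114661483269 ≈ 1.4766e-6 + 4.4853e-10*I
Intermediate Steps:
n = -46 (n = 2 - 1/6*288 = 2 - 48 = -46)
R(H) = -46*sqrt(H)
1/((R((-10 + 0)*2) + W(20)) + 677214) = 1/((-46*sqrt(2)*sqrt(-10 + 0) + 20) + 677214) = 1/((-46*2*I*sqrt(5) + 20) + 677214) = 1/((-92*I*sqrt(5) + 20) + 677214) = 1/((20 - 92*I*sqrt(5)) + 677214) = 1/(677234 - 92*I*sqrt(5))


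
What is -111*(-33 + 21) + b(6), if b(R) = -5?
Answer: 1327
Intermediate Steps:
-111*(-33 + 21) + b(6) = -111*(-33 + 21) - 5 = -111*(-12) - 5 = 1332 - 5 = 1327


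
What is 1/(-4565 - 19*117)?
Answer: -1/6788 ≈ -0.00014732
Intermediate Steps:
1/(-4565 - 19*117) = 1/(-4565 - 2223) = 1/(-6788) = -1/6788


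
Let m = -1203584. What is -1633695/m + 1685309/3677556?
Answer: 2009103949219/1106561890176 ≈ 1.8156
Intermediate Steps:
-1633695/m + 1685309/3677556 = -1633695/(-1203584) + 1685309/3677556 = -1633695*(-1/1203584) + 1685309*(1/3677556) = 1633695/1203584 + 1685309/3677556 = 2009103949219/1106561890176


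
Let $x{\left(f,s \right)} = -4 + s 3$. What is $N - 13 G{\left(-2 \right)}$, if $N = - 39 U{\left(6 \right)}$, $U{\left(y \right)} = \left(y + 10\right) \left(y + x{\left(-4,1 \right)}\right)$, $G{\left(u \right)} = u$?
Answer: $-3094$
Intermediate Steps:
$x{\left(f,s \right)} = -4 + 3 s$
$U{\left(y \right)} = \left(-1 + y\right) \left(10 + y\right)$ ($U{\left(y \right)} = \left(y + 10\right) \left(y + \left(-4 + 3 \cdot 1\right)\right) = \left(10 + y\right) \left(y + \left(-4 + 3\right)\right) = \left(10 + y\right) \left(y - 1\right) = \left(10 + y\right) \left(-1 + y\right) = \left(-1 + y\right) \left(10 + y\right)$)
$N = -3120$ ($N = - 39 \left(-10 + 6^{2} + 9 \cdot 6\right) = - 39 \left(-10 + 36 + 54\right) = \left(-39\right) 80 = -3120$)
$N - 13 G{\left(-2 \right)} = -3120 - -26 = -3120 + 26 = -3094$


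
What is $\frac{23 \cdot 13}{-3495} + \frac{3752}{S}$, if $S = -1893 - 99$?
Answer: $- \frac{571202}{290085} \approx -1.9691$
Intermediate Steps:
$S = -1992$
$\frac{23 \cdot 13}{-3495} + \frac{3752}{S} = \frac{23 \cdot 13}{-3495} + \frac{3752}{-1992} = 299 \left(- \frac{1}{3495}\right) + 3752 \left(- \frac{1}{1992}\right) = - \frac{299}{3495} - \frac{469}{249} = - \frac{571202}{290085}$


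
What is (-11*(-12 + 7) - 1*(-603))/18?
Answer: 329/9 ≈ 36.556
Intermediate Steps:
(-11*(-12 + 7) - 1*(-603))/18 = (-11*(-5) + 603)*(1/18) = (55 + 603)*(1/18) = 658*(1/18) = 329/9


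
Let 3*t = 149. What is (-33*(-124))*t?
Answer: 203236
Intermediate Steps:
t = 149/3 (t = (1/3)*149 = 149/3 ≈ 49.667)
(-33*(-124))*t = -33*(-124)*(149/3) = 4092*(149/3) = 203236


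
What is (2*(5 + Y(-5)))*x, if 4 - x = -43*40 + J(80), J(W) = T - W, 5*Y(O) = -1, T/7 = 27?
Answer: 15504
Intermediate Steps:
T = 189 (T = 7*27 = 189)
Y(O) = -⅕ (Y(O) = (⅕)*(-1) = -⅕)
J(W) = 189 - W
x = 1615 (x = 4 - (-43*40 + (189 - 1*80)) = 4 - (-1720 + (189 - 80)) = 4 - (-1720 + 109) = 4 - 1*(-1611) = 4 + 1611 = 1615)
(2*(5 + Y(-5)))*x = (2*(5 - ⅕))*1615 = (2*(24/5))*1615 = (48/5)*1615 = 15504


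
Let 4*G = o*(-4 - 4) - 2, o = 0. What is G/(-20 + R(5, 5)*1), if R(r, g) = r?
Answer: 1/30 ≈ 0.033333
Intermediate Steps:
G = -½ (G = (0*(-4 - 4) - 2)/4 = (0*(-8) - 2)/4 = (0 - 2)/4 = (¼)*(-2) = -½ ≈ -0.50000)
G/(-20 + R(5, 5)*1) = -1/(2*(-20 + 5*1)) = -1/(2*(-20 + 5)) = -½/(-15) = -½*(-1/15) = 1/30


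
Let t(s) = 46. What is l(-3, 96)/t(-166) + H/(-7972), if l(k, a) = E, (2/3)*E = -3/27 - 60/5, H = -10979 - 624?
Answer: 291685/275034 ≈ 1.0605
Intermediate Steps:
H = -11603
E = -109/6 (E = 3*(-3/27 - 60/5)/2 = 3*(-3*1/27 - 60*⅕)/2 = 3*(-⅑ - 12)/2 = (3/2)*(-109/9) = -109/6 ≈ -18.167)
l(k, a) = -109/6
l(-3, 96)/t(-166) + H/(-7972) = -109/6/46 - 11603/(-7972) = -109/6*1/46 - 11603*(-1/7972) = -109/276 + 11603/7972 = 291685/275034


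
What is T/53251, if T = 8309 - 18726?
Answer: -947/4841 ≈ -0.19562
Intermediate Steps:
T = -10417
T/53251 = -10417/53251 = -10417*1/53251 = -947/4841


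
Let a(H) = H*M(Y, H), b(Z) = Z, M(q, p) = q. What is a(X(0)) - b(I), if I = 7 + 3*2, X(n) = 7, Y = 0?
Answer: -13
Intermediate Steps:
I = 13 (I = 7 + 6 = 13)
a(H) = 0 (a(H) = H*0 = 0)
a(X(0)) - b(I) = 0 - 1*13 = 0 - 13 = -13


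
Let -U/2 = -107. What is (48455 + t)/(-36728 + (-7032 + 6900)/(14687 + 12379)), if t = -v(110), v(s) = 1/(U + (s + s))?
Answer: -94863934659/71905133020 ≈ -1.3193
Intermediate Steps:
U = 214 (U = -2*(-107) = 214)
v(s) = 1/(214 + 2*s) (v(s) = 1/(214 + (s + s)) = 1/(214 + 2*s))
t = -1/434 (t = -1/(2*(107 + 110)) = -1/(2*217) = -1*1/434 = -1/434 ≈ -0.0023041)
(48455 + t)/(-36728 + (-7032 + 6900)/(14687 + 12379)) = (48455 - 1/434)/(-36728 + (-7032 + 6900)/(14687 + 12379)) = 21029469/(434*(-36728 - 132/27066)) = 21029469/(434*(-36728 - 132*1/27066)) = 21029469/(434*(-36728 - 22/4511)) = 21029469/(434*(-165680030/4511)) = (21029469/434)*(-4511/165680030) = -94863934659/71905133020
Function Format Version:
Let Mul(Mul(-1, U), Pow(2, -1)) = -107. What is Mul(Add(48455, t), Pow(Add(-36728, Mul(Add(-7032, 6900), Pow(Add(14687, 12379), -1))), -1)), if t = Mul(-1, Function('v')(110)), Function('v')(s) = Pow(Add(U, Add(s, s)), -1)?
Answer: Rational(-94863934659, 71905133020) ≈ -1.3193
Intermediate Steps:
U = 214 (U = Mul(-2, -107) = 214)
Function('v')(s) = Pow(Add(214, Mul(2, s)), -1) (Function('v')(s) = Pow(Add(214, Add(s, s)), -1) = Pow(Add(214, Mul(2, s)), -1))
t = Rational(-1, 434) (t = Mul(-1, Mul(Rational(1, 2), Pow(Add(107, 110), -1))) = Mul(-1, Mul(Rational(1, 2), Pow(217, -1))) = Mul(-1, Mul(Rational(1, 2), Rational(1, 217))) = Mul(-1, Rational(1, 434)) = Rational(-1, 434) ≈ -0.0023041)
Mul(Add(48455, t), Pow(Add(-36728, Mul(Add(-7032, 6900), Pow(Add(14687, 12379), -1))), -1)) = Mul(Add(48455, Rational(-1, 434)), Pow(Add(-36728, Mul(Add(-7032, 6900), Pow(Add(14687, 12379), -1))), -1)) = Mul(Rational(21029469, 434), Pow(Add(-36728, Mul(-132, Pow(27066, -1))), -1)) = Mul(Rational(21029469, 434), Pow(Add(-36728, Mul(-132, Rational(1, 27066))), -1)) = Mul(Rational(21029469, 434), Pow(Add(-36728, Rational(-22, 4511)), -1)) = Mul(Rational(21029469, 434), Pow(Rational(-165680030, 4511), -1)) = Mul(Rational(21029469, 434), Rational(-4511, 165680030)) = Rational(-94863934659, 71905133020)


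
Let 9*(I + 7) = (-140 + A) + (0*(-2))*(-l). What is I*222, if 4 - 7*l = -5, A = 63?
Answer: -10360/3 ≈ -3453.3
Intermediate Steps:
l = 9/7 (l = 4/7 - ⅐*(-5) = 4/7 + 5/7 = 9/7 ≈ 1.2857)
I = -140/9 (I = -7 + ((-140 + 63) + (0*(-2))*(-1*9/7))/9 = -7 + (-77 + 0*(-9/7))/9 = -7 + (-77 + 0)/9 = -7 + (⅑)*(-77) = -7 - 77/9 = -140/9 ≈ -15.556)
I*222 = -140/9*222 = -10360/3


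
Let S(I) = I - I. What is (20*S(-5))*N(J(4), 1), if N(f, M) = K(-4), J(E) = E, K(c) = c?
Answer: 0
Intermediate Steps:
N(f, M) = -4
S(I) = 0
(20*S(-5))*N(J(4), 1) = (20*0)*(-4) = 0*(-4) = 0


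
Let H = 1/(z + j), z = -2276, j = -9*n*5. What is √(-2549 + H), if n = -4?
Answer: I*√699894355/524 ≈ 50.488*I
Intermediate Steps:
j = 180 (j = -9*(-4)*5 = 36*5 = 180)
H = -1/2096 (H = 1/(-2276 + 180) = 1/(-2096) = -1/2096 ≈ -0.00047710)
√(-2549 + H) = √(-2549 - 1/2096) = √(-5342705/2096) = I*√699894355/524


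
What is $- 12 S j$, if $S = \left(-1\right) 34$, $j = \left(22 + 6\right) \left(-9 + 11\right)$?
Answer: $22848$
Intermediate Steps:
$j = 56$ ($j = 28 \cdot 2 = 56$)
$S = -34$
$- 12 S j = \left(-12\right) \left(-34\right) 56 = 408 \cdot 56 = 22848$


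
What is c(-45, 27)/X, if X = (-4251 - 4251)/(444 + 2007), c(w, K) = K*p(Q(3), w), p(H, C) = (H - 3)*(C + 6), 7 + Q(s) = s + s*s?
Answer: 66177/109 ≈ 607.13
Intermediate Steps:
Q(s) = -7 + s + s² (Q(s) = -7 + (s + s*s) = -7 + (s + s²) = -7 + s + s²)
p(H, C) = (-3 + H)*(6 + C)
c(w, K) = K*(12 + 2*w) (c(w, K) = K*(-18 - 3*w + 6*(-7 + 3 + 3²) + w*(-7 + 3 + 3²)) = K*(-18 - 3*w + 6*(-7 + 3 + 9) + w*(-7 + 3 + 9)) = K*(-18 - 3*w + 6*5 + w*5) = K*(-18 - 3*w + 30 + 5*w) = K*(12 + 2*w))
X = -2834/817 (X = -8502/2451 = -8502*1/2451 = -2834/817 ≈ -3.4688)
c(-45, 27)/X = (2*27*(6 - 45))/(-2834/817) = (2*27*(-39))*(-817/2834) = -2106*(-817/2834) = 66177/109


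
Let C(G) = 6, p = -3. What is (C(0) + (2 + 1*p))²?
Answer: 25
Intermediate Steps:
(C(0) + (2 + 1*p))² = (6 + (2 + 1*(-3)))² = (6 + (2 - 3))² = (6 - 1)² = 5² = 25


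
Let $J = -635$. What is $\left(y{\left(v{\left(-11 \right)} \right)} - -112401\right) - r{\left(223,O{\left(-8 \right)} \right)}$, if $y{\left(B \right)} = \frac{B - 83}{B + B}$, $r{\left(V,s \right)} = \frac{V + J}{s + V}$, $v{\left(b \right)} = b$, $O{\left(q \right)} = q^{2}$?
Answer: $\frac{354867978}{3157} \approx 1.1241 \cdot 10^{5}$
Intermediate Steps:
$r{\left(V,s \right)} = \frac{-635 + V}{V + s}$ ($r{\left(V,s \right)} = \frac{V - 635}{s + V} = \frac{-635 + V}{V + s}$)
$y{\left(B \right)} = \frac{-83 + B}{2 B}$
$\left(y{\left(v{\left(-11 \right)} \right)} - -112401\right) - r{\left(223,O{\left(-8 \right)} \right)} = \left(\frac{-83 - 11}{2 \left(-11\right)} - -112401\right) - \frac{-635 + 223}{223 + \left(-8\right)^{2}} = \left(\frac{1}{2} \left(- \frac{1}{11}\right) \left(-94\right) + 112401\right) - \frac{1}{223 + 64} \left(-412\right) = \left(\frac{47}{11} + 112401\right) - \frac{1}{287} \left(-412\right) = \frac{1236458}{11} - \frac{1}{287} \left(-412\right) = \frac{1236458}{11} - - \frac{412}{287} = \frac{1236458}{11} + \frac{412}{287} = \frac{354867978}{3157}$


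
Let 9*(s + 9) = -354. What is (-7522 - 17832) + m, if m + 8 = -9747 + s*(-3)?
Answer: -34964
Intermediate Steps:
s = -145/3 (s = -9 + (⅑)*(-354) = -9 - 118/3 = -145/3 ≈ -48.333)
m = -9610 (m = -8 + (-9747 - 145/3*(-3)) = -8 + (-9747 + 145) = -8 - 9602 = -9610)
(-7522 - 17832) + m = (-7522 - 17832) - 9610 = -25354 - 9610 = -34964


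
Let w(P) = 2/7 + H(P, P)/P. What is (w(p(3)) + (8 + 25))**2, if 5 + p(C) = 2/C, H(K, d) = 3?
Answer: 8797156/8281 ≈ 1062.3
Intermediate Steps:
p(C) = -5 + 2/C
w(P) = 2/7 + 3/P
(w(p(3)) + (8 + 25))**2 = ((2/7 + 3/(-5 + 2/3)) + (8 + 25))**2 = ((2/7 + 3/(-5 + 2*(1/3))) + 33)**2 = ((2/7 + 3/(-5 + 2/3)) + 33)**2 = ((2/7 + 3/(-13/3)) + 33)**2 = ((2/7 + 3*(-3/13)) + 33)**2 = ((2/7 - 9/13) + 33)**2 = (-37/91 + 33)**2 = (2966/91)**2 = 8797156/8281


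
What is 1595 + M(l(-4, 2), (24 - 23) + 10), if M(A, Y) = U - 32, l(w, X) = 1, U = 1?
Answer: 1564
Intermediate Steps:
M(A, Y) = -31 (M(A, Y) = 1 - 32 = -31)
1595 + M(l(-4, 2), (24 - 23) + 10) = 1595 - 31 = 1564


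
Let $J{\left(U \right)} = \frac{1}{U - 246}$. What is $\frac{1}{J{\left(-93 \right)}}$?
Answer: $-339$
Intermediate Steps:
$J{\left(U \right)} = \frac{1}{-246 + U}$
$\frac{1}{J{\left(-93 \right)}} = \frac{1}{\frac{1}{-246 - 93}} = \frac{1}{\frac{1}{-339}} = \frac{1}{- \frac{1}{339}} = -339$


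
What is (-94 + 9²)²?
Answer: 169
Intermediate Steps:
(-94 + 9²)² = (-94 + 81)² = (-13)² = 169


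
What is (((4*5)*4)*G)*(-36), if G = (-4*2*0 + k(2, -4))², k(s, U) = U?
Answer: -46080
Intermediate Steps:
G = 16 (G = (-4*2*0 - 4)² = (-8*0 - 4)² = (0 - 4)² = (-4)² = 16)
(((4*5)*4)*G)*(-36) = (((4*5)*4)*16)*(-36) = ((20*4)*16)*(-36) = (80*16)*(-36) = 1280*(-36) = -46080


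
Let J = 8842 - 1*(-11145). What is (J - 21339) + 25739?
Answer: 24387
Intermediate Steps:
J = 19987 (J = 8842 + 11145 = 19987)
(J - 21339) + 25739 = (19987 - 21339) + 25739 = -1352 + 25739 = 24387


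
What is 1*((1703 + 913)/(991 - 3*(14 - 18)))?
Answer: 2616/1003 ≈ 2.6082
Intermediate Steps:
1*((1703 + 913)/(991 - 3*(14 - 18))) = 1*(2616/(991 - 3*(-4))) = 1*(2616/(991 + 12)) = 1*(2616/1003) = 2616/1003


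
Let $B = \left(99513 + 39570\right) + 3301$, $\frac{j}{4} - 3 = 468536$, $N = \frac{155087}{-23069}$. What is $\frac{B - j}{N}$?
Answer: $\frac{39950248268}{155087} \approx 2.576 \cdot 10^{5}$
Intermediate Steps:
$N = - \frac{155087}{23069}$ ($N = 155087 \left(- \frac{1}{23069}\right) = - \frac{155087}{23069} \approx -6.7227$)
$j = 1874156$ ($j = 12 + 4 \cdot 468536 = 12 + 1874144 = 1874156$)
$B = 142384$ ($B = 139083 + 3301 = 142384$)
$\frac{B - j}{N} = \frac{142384 - 1874156}{- \frac{155087}{23069}} = \left(142384 - 1874156\right) \left(- \frac{23069}{155087}\right) = \left(-1731772\right) \left(- \frac{23069}{155087}\right) = \frac{39950248268}{155087}$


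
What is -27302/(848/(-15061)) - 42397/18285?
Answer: 1338318323/2760 ≈ 4.8490e+5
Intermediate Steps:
-27302/(848/(-15061)) - 42397/18285 = -27302/(848*(-1/15061)) - 42397*1/18285 = -27302/(-848/15061) - 42397/18285 = -27302*(-15061/848) - 42397/18285 = 205597711/424 - 42397/18285 = 1338318323/2760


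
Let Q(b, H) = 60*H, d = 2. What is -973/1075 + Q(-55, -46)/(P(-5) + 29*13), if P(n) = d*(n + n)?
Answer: -1104787/127925 ≈ -8.6362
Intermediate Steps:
P(n) = 4*n (P(n) = 2*(n + n) = 2*(2*n) = 4*n)
-973/1075 + Q(-55, -46)/(P(-5) + 29*13) = -973/1075 + (60*(-46))/(4*(-5) + 29*13) = -973*1/1075 - 2760/(-20 + 377) = -973/1075 - 2760/357 = -973/1075 - 2760*1/357 = -973/1075 - 920/119 = -1104787/127925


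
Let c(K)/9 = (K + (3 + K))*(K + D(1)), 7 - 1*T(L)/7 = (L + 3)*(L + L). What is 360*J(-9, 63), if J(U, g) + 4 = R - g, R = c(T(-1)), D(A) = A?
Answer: 39652920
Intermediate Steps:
T(L) = 49 - 14*L*(3 + L) (T(L) = 49 - 7*(L + 3)*(L + L) = 49 - 7*(3 + L)*2*L = 49 - 14*L*(3 + L))
c(K) = 9*(1 + K)*(3 + 2*K) (c(K) = 9*((K + (3 + K))*(K + 1)) = 9*((3 + 2*K)*(1 + K)) = 9*((1 + K)*(3 + 2*K)) = 9*(1 + K)*(3 + 2*K))
R = 110214 (R = 27 + 18*(49 - 42*(-1) - 14*(-1)**2)**2 + 45*(49 - 42*(-1) - 14*(-1)**2) = 27 + 18*(49 + 42 - 14*1)**2 + 45*(49 + 42 - 14*1) = 27 + 18*(49 + 42 - 14)**2 + 45*(49 + 42 - 14) = 27 + 18*77**2 + 45*77 = 27 + 18*5929 + 3465 = 27 + 106722 + 3465 = 110214)
J(U, g) = 110210 - g (J(U, g) = -4 + (110214 - g) = 110210 - g)
360*J(-9, 63) = 360*(110210 - 1*63) = 360*(110210 - 63) = 360*110147 = 39652920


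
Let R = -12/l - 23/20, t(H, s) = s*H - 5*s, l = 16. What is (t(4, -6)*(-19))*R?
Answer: 1083/5 ≈ 216.60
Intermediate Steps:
t(H, s) = -5*s + H*s (t(H, s) = H*s - 5*s = -5*s + H*s)
R = -19/10 (R = -12/16 - 23/20 = -12*1/16 - 23*1/20 = -¾ - 23/20 = -19/10 ≈ -1.9000)
(t(4, -6)*(-19))*R = (-6*(-5 + 4)*(-19))*(-19/10) = (-6*(-1)*(-19))*(-19/10) = (6*(-19))*(-19/10) = -114*(-19/10) = 1083/5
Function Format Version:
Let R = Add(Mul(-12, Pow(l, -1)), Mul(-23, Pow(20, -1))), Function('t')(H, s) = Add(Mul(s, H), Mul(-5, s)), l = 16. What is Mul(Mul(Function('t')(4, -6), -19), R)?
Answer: Rational(1083, 5) ≈ 216.60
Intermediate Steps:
Function('t')(H, s) = Add(Mul(-5, s), Mul(H, s)) (Function('t')(H, s) = Add(Mul(H, s), Mul(-5, s)) = Add(Mul(-5, s), Mul(H, s)))
R = Rational(-19, 10) (R = Add(Mul(-12, Pow(16, -1)), Mul(-23, Pow(20, -1))) = Add(Mul(-12, Rational(1, 16)), Mul(-23, Rational(1, 20))) = Add(Rational(-3, 4), Rational(-23, 20)) = Rational(-19, 10) ≈ -1.9000)
Mul(Mul(Function('t')(4, -6), -19), R) = Mul(Mul(Mul(-6, Add(-5, 4)), -19), Rational(-19, 10)) = Mul(Mul(Mul(-6, -1), -19), Rational(-19, 10)) = Mul(Mul(6, -19), Rational(-19, 10)) = Mul(-114, Rational(-19, 10)) = Rational(1083, 5)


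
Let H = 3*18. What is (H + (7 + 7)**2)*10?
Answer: 2500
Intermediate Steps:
H = 54
(H + (7 + 7)**2)*10 = (54 + (7 + 7)**2)*10 = (54 + 14**2)*10 = (54 + 196)*10 = 250*10 = 2500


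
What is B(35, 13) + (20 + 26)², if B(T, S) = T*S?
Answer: 2571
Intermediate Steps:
B(T, S) = S*T
B(35, 13) + (20 + 26)² = 13*35 + (20 + 26)² = 455 + 46² = 455 + 2116 = 2571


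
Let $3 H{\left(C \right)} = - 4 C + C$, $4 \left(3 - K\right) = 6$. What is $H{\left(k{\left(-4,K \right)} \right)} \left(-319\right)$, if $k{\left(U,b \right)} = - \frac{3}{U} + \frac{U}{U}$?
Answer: $\frac{2233}{4} \approx 558.25$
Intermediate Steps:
$K = \frac{3}{2}$ ($K = 3 - \frac{3}{2} = \frac{3}{2} \approx 1.5$)
$k{\left(U,b \right)} = 1 - \frac{3}{U}$ ($k{\left(U,b \right)} = - \frac{3}{U} + 1 = 1 - \frac{3}{U}$)
$H{\left(C \right)} = - C$ ($H{\left(C \right)} = \frac{- 4 C + C}{3} = \frac{\left(-3\right) C}{3} = - C$)
$H{\left(k{\left(-4,K \right)} \right)} \left(-319\right) = - \frac{-3 - 4}{-4} \left(-319\right) = - \frac{\left(-1\right) \left(-7\right)}{4} \left(-319\right) = \left(-1\right) \frac{7}{4} \left(-319\right) = \left(- \frac{7}{4}\right) \left(-319\right) = \frac{2233}{4}$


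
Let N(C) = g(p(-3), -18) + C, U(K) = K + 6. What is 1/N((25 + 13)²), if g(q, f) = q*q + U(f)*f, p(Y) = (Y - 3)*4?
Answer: 1/2236 ≈ 0.00044723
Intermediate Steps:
p(Y) = -12 + 4*Y (p(Y) = (-3 + Y)*4 = -12 + 4*Y)
U(K) = 6 + K
g(q, f) = q² + f*(6 + f) (g(q, f) = q*q + (6 + f)*f = q² + f*(6 + f))
N(C) = 792 + C (N(C) = ((-12 + 4*(-3))² - 18*(6 - 18)) + C = ((-12 - 12)² - 18*(-12)) + C = ((-24)² + 216) + C = (576 + 216) + C = 792 + C)
1/N((25 + 13)²) = 1/(792 + (25 + 13)²) = 1/(792 + 38²) = 1/(792 + 1444) = 1/2236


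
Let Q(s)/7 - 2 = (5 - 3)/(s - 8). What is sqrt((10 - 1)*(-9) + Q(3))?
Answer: I*sqrt(1745)/5 ≈ 8.3546*I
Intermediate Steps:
Q(s) = 14 + 14/(-8 + s) (Q(s) = 14 + 7*((5 - 3)/(s - 8)) = 14 + 7*(2/(-8 + s)) = 14 + 14/(-8 + s))
sqrt((10 - 1)*(-9) + Q(3)) = sqrt((10 - 1)*(-9) + 14*(-7 + 3)/(-8 + 3)) = sqrt(9*(-9) + 14*(-4)/(-5)) = sqrt(-81 + 14*(-1/5)*(-4)) = sqrt(-81 + 56/5) = sqrt(-349/5) = I*sqrt(1745)/5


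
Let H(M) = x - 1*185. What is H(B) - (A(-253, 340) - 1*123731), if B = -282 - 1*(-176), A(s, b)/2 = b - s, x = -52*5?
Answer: 122100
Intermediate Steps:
x = -260
A(s, b) = -2*s + 2*b (A(s, b) = 2*(b - s) = -2*s + 2*b)
B = -106 (B = -282 + 176 = -106)
H(M) = -445 (H(M) = -260 - 1*185 = -260 - 185 = -445)
H(B) - (A(-253, 340) - 1*123731) = -445 - ((-2*(-253) + 2*340) - 1*123731) = -445 - ((506 + 680) - 123731) = -445 - (1186 - 123731) = -445 - 1*(-122545) = -445 + 122545 = 122100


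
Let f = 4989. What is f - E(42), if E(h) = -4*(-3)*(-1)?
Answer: 5001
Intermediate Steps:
E(h) = -12 (E(h) = 12*(-1) = -12)
f - E(42) = 4989 - 1*(-12) = 4989 + 12 = 5001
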